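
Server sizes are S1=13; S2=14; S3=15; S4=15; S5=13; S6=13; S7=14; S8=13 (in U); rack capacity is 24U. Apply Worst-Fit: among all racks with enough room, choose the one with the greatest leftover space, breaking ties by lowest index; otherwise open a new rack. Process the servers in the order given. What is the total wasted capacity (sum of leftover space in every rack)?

82

Put S1 (13U) in rack 1; 11U remain.
Put S2 (14U) in rack 2; 10U remain.
Put S3 (15U) in rack 3; 9U remain.
Put S4 (15U) in rack 4; 9U remain.
Put S5 (13U) in rack 5; 11U remain.
Put S6 (13U) in rack 6; 11U remain.
Put S7 (14U) in rack 7; 10U remain.
Put S8 (13U) in rack 8; 11U remain.
8 racks × 24U = 192U; used 110U; unused 82U.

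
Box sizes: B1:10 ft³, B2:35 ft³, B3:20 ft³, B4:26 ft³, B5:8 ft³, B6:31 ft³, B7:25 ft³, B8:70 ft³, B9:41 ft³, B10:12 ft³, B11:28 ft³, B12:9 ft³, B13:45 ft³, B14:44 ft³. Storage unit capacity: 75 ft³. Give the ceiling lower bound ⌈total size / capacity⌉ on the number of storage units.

6

Total size = 10 + 35 + 20 + 26 + 8 + 31 + 25 + 70 + 41 + 12 + 28 + 9 + 45 + 44 = 404 ft³.
⌈404 / 75⌉ = 6.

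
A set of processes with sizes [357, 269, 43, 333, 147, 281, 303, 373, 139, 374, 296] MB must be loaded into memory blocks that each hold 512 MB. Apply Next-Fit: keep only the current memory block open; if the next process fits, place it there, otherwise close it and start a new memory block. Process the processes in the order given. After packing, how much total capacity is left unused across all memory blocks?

memory block 1: place 357 MB, 155 MB left
memory block 2: place 269 MB, 243 MB left
memory block 2: place 43 MB, 200 MB left
memory block 3: place 333 MB, 179 MB left
memory block 3: place 147 MB, 32 MB left
memory block 4: place 281 MB, 231 MB left
memory block 5: place 303 MB, 209 MB left
memory block 6: place 373 MB, 139 MB left
memory block 6: place 139 MB, 0 MB left
memory block 7: place 374 MB, 138 MB left
memory block 8: place 296 MB, 216 MB left
8 memory blocks × 512 MB = 4096 MB; used 2915 MB; unused 1181 MB.

1181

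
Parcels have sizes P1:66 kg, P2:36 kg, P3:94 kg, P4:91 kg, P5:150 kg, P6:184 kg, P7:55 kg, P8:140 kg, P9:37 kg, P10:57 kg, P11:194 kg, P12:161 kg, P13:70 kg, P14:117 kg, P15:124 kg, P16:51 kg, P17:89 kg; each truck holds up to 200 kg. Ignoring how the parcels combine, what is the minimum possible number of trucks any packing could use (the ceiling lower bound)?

9 trucks

Total size = 66 + 36 + 94 + 91 + 150 + 184 + 55 + 140 + 37 + 57 + 194 + 161 + 70 + 117 + 124 + 51 + 89 = 1716 kg.
⌈1716 / 200⌉ = 9.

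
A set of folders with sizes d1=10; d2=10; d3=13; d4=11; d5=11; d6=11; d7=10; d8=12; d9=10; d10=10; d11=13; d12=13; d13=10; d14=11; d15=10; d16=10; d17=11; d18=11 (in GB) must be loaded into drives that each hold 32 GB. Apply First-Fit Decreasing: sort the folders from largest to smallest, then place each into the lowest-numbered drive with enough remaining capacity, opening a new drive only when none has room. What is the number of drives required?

7 drives

Sorted descending: 13, 13, 13, 12, 11, 11, 11, 11, 11, 11, 10, 10, 10, 10, 10, 10, 10, 10.
13 GB → drive 1 (remaining 19 GB)
13 GB → drive 1 (remaining 6 GB)
13 GB → drive 2 (remaining 19 GB)
12 GB → drive 2 (remaining 7 GB)
11 GB → drive 3 (remaining 21 GB)
11 GB → drive 3 (remaining 10 GB)
11 GB → drive 4 (remaining 21 GB)
11 GB → drive 4 (remaining 10 GB)
11 GB → drive 5 (remaining 21 GB)
11 GB → drive 5 (remaining 10 GB)
10 GB → drive 3 (remaining 0 GB)
10 GB → drive 4 (remaining 0 GB)
10 GB → drive 5 (remaining 0 GB)
10 GB → drive 6 (remaining 22 GB)
10 GB → drive 6 (remaining 12 GB)
10 GB → drive 6 (remaining 2 GB)
10 GB → drive 7 (remaining 22 GB)
10 GB → drive 7 (remaining 12 GB)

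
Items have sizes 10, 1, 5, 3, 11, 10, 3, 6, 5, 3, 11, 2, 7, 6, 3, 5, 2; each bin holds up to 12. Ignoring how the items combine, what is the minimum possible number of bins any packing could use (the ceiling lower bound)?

Total size = 10 + 1 + 5 + 3 + 11 + 10 + 3 + 6 + 5 + 3 + 11 + 2 + 7 + 6 + 3 + 5 + 2 = 93.
⌈93 / 12⌉ = 8.

8 bins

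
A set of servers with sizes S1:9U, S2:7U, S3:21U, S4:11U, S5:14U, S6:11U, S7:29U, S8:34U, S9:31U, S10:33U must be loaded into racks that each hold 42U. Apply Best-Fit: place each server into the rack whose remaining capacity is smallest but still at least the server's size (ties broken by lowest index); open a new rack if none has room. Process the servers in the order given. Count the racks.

S1 (9U) → rack 1 (remaining 33U)
S2 (7U) → rack 1 (remaining 26U)
S3 (21U) → rack 1 (remaining 5U)
S4 (11U) → rack 2 (remaining 31U)
S5 (14U) → rack 2 (remaining 17U)
S6 (11U) → rack 2 (remaining 6U)
S7 (29U) → rack 3 (remaining 13U)
S8 (34U) → rack 4 (remaining 8U)
S9 (31U) → rack 5 (remaining 11U)
S10 (33U) → rack 6 (remaining 9U)
Final racks: [9,7,21] [11,14,11] [29] [34] [31] [33].

6 racks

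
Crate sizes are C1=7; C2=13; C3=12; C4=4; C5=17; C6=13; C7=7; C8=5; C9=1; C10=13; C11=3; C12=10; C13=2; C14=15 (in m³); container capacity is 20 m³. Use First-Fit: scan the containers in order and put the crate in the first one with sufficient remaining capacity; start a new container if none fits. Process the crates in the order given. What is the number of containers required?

container 1: place C1 (7 m³), 13 m³ left
container 1: place C2 (13 m³), 0 m³ left
container 2: place C3 (12 m³), 8 m³ left
container 2: place C4 (4 m³), 4 m³ left
container 3: place C5 (17 m³), 3 m³ left
container 4: place C6 (13 m³), 7 m³ left
container 4: place C7 (7 m³), 0 m³ left
container 5: place C8 (5 m³), 15 m³ left
container 2: place C9 (1 m³), 3 m³ left
container 5: place C10 (13 m³), 2 m³ left
container 2: place C11 (3 m³), 0 m³ left
container 6: place C12 (10 m³), 10 m³ left
container 3: place C13 (2 m³), 1 m³ left
container 7: place C14 (15 m³), 5 m³ left

7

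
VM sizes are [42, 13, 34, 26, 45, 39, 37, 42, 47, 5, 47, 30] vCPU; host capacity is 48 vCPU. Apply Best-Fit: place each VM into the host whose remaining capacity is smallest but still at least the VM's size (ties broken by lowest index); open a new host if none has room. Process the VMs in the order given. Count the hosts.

42 vCPU → host 1 (remaining 6 vCPU)
13 vCPU → host 2 (remaining 35 vCPU)
34 vCPU → host 2 (remaining 1 vCPU)
26 vCPU → host 3 (remaining 22 vCPU)
45 vCPU → host 4 (remaining 3 vCPU)
39 vCPU → host 5 (remaining 9 vCPU)
37 vCPU → host 6 (remaining 11 vCPU)
42 vCPU → host 7 (remaining 6 vCPU)
47 vCPU → host 8 (remaining 1 vCPU)
5 vCPU → host 1 (remaining 1 vCPU)
47 vCPU → host 9 (remaining 1 vCPU)
30 vCPU → host 10 (remaining 18 vCPU)
Final hosts: [42,5] [13,34] [26] [45] [39] [37] [42] [47] [47] [30].

10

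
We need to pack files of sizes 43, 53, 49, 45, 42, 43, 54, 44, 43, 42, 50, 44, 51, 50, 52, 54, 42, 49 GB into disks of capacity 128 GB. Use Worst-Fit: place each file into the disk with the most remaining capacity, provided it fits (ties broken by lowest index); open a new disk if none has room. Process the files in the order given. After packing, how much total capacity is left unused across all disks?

302

Put 43 GB in disk 1; 85 GB remain.
Put 53 GB in disk 1; 32 GB remain.
Put 49 GB in disk 2; 79 GB remain.
Put 45 GB in disk 2; 34 GB remain.
Put 42 GB in disk 3; 86 GB remain.
Put 43 GB in disk 3; 43 GB remain.
Put 54 GB in disk 4; 74 GB remain.
Put 44 GB in disk 4; 30 GB remain.
Put 43 GB in disk 3; 0 GB remain.
Put 42 GB in disk 5; 86 GB remain.
Put 50 GB in disk 5; 36 GB remain.
Put 44 GB in disk 6; 84 GB remain.
Put 51 GB in disk 6; 33 GB remain.
Put 50 GB in disk 7; 78 GB remain.
Put 52 GB in disk 7; 26 GB remain.
Put 54 GB in disk 8; 74 GB remain.
Put 42 GB in disk 8; 32 GB remain.
Put 49 GB in disk 9; 79 GB remain.
9 disks × 128 GB = 1152 GB; used 850 GB; unused 302 GB.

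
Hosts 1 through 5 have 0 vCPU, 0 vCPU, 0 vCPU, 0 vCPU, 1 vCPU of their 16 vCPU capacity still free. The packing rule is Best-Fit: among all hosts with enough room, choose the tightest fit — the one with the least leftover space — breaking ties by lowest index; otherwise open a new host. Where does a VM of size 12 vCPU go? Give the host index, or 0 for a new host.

0

No host has ≥ 12 vCPU free, so a new host is opened.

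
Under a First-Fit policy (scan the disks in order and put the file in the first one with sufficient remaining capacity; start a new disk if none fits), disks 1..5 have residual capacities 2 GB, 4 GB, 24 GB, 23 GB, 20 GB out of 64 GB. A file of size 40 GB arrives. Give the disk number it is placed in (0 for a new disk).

0

No disk has ≥ 40 GB free, so a new disk is opened.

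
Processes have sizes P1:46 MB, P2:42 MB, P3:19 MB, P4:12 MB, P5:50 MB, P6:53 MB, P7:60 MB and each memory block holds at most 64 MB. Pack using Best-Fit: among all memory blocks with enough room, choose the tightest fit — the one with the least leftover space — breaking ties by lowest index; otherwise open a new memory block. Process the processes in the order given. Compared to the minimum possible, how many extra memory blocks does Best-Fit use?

Best-Fit: [46,12] [42,19] [50] [53] [60] → 5 memory blocks.
Total size 282 MB; any packing needs at least ⌈282/64⌉ = 5 memory blocks.
So 5 is already optimal.

0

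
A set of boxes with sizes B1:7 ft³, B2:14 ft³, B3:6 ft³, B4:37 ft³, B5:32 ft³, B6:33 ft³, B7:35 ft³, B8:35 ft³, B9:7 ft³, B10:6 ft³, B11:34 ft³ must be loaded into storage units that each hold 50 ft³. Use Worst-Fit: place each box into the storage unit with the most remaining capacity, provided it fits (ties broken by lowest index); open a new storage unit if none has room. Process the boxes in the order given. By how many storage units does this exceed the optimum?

1

Worst-Fit: [7,14,6,7] [37] [32,6] [33] [35] [35] [34] → 7 storage units.
6 boxes exceed 25 ft³ (half the capacity), and no two of those can share a storage unit, so at least 6 storage units are needed.
An optimal packing achieves that bound: [37,7,6] [35,14] [35,7,6] [34] [33] [32] → 6 storage units.
Excess: 7 − 6 = 1.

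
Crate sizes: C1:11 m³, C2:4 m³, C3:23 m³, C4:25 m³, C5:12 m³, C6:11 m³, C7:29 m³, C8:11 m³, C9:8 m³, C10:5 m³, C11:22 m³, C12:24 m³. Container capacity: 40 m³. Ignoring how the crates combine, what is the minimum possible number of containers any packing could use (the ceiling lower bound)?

5

Total size = 11 + 4 + 23 + 25 + 12 + 11 + 29 + 11 + 8 + 5 + 22 + 24 = 185 m³.
⌈185 / 40⌉ = 5.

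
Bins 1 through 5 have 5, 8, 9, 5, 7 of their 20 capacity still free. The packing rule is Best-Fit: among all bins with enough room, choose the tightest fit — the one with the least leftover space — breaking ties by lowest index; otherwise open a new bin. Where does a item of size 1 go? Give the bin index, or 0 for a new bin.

1

Bins with room: bin 1 (5), bin 2 (8), bin 3 (9), bin 4 (5), bin 5 (7).
Tightest fit is bin 1 with 5 free.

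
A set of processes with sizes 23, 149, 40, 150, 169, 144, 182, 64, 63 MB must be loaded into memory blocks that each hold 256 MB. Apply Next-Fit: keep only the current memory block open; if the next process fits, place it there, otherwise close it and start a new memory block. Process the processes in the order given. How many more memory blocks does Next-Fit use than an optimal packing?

Next-Fit: [23,149,40] [150] [169] [144] [182,64] [63] → 6 memory blocks.
5 processes exceed 128 MB (half the capacity), and no two of those can share a memory block, so at least 5 memory blocks are needed.
An optimal packing achieves that bound: [182,64] [169,63,23] [150,40] [149] [144] → 5 memory blocks.
Excess: 6 − 5 = 1.

1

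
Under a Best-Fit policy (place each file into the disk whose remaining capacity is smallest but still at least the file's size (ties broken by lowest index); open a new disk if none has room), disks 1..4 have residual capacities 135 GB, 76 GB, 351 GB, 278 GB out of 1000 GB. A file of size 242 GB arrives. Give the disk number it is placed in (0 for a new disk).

Disks with room: disk 3 (351 GB), disk 4 (278 GB).
Tightest fit is disk 4 with 278 GB free.

4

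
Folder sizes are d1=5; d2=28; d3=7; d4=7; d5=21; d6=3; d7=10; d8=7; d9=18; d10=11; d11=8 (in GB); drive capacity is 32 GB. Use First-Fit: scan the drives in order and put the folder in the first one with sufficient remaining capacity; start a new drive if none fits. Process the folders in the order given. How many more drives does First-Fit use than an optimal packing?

1

First-Fit: [5,7,7,3,10] [28] [21,7] [18,11] [8] → 5 drives.
Total size 125 GB; any packing needs at least ⌈125/32⌉ = 4 drives.
An optimal packing achieves that bound: [28,3] [21,11] [18,8,5] [10,7,7,7] → 4 drives.
Excess: 5 − 4 = 1.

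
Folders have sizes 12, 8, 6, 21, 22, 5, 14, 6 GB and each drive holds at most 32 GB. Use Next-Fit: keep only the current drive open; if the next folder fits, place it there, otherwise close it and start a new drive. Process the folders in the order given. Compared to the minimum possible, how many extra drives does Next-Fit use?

1

Next-Fit: [12,8,6] [21] [22,5] [14,6] → 4 drives.
Total size 94 GB; any packing needs at least ⌈94/32⌉ = 3 drives.
An optimal packing achieves that bound: [22,8] [21,6,5] [14,12,6] → 3 drives.
Excess: 4 − 3 = 1.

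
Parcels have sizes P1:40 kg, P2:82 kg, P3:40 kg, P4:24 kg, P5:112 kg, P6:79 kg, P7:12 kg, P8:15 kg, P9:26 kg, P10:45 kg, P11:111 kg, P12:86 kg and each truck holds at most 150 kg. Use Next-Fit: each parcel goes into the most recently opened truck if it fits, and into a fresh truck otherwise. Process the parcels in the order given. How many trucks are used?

Put P1 (40 kg) in truck 1; 110 kg remain.
Put P2 (82 kg) in truck 1; 28 kg remain.
Put P3 (40 kg) in truck 2; 110 kg remain.
Put P4 (24 kg) in truck 2; 86 kg remain.
Put P5 (112 kg) in truck 3; 38 kg remain.
Put P6 (79 kg) in truck 4; 71 kg remain.
Put P7 (12 kg) in truck 4; 59 kg remain.
Put P8 (15 kg) in truck 4; 44 kg remain.
Put P9 (26 kg) in truck 4; 18 kg remain.
Put P10 (45 kg) in truck 5; 105 kg remain.
Put P11 (111 kg) in truck 6; 39 kg remain.
Put P12 (86 kg) in truck 7; 64 kg remain.

7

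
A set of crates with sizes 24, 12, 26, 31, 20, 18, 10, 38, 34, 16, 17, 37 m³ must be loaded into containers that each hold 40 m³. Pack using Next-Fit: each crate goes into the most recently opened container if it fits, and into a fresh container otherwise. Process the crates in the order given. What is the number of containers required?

9 containers

container 1: place 24 m³, 16 m³ left
container 1: place 12 m³, 4 m³ left
container 2: place 26 m³, 14 m³ left
container 3: place 31 m³, 9 m³ left
container 4: place 20 m³, 20 m³ left
container 4: place 18 m³, 2 m³ left
container 5: place 10 m³, 30 m³ left
container 6: place 38 m³, 2 m³ left
container 7: place 34 m³, 6 m³ left
container 8: place 16 m³, 24 m³ left
container 8: place 17 m³, 7 m³ left
container 9: place 37 m³, 3 m³ left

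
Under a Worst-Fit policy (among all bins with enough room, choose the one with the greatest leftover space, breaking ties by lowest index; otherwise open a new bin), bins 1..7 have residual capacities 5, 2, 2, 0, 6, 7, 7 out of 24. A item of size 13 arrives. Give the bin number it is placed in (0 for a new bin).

0

No bin has ≥ 13 free, so a new bin is opened.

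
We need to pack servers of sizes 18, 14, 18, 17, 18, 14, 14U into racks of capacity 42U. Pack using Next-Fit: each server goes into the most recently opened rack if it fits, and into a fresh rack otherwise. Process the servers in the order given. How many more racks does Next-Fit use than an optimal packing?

Next-Fit: [18,14] [18,17] [18,14] [14] → 4 racks.
Total size 113U; any packing needs at least ⌈113/42⌉ = 3 racks.
An optimal packing achieves that bound: [18,18] [18,17] [14,14,14] → 3 racks.
Excess: 4 − 3 = 1.

1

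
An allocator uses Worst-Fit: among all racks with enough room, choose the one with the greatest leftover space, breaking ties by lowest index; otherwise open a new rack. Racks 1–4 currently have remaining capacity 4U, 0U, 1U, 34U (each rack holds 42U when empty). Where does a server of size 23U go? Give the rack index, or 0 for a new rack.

Racks with room: rack 4 (34U).
Most room is rack 4 with 34U free.

4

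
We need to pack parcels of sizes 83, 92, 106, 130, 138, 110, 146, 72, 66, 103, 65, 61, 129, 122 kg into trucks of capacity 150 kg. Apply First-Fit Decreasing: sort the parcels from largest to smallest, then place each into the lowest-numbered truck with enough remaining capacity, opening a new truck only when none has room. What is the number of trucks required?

12

Sorted descending: 146, 138, 130, 129, 122, 110, 106, 103, 92, 83, 72, 66, 65, 61.
146 kg → truck 1 (remaining 4 kg)
138 kg → truck 2 (remaining 12 kg)
130 kg → truck 3 (remaining 20 kg)
129 kg → truck 4 (remaining 21 kg)
122 kg → truck 5 (remaining 28 kg)
110 kg → truck 6 (remaining 40 kg)
106 kg → truck 7 (remaining 44 kg)
103 kg → truck 8 (remaining 47 kg)
92 kg → truck 9 (remaining 58 kg)
83 kg → truck 10 (remaining 67 kg)
72 kg → truck 11 (remaining 78 kg)
66 kg → truck 10 (remaining 1 kg)
65 kg → truck 11 (remaining 13 kg)
61 kg → truck 12 (remaining 89 kg)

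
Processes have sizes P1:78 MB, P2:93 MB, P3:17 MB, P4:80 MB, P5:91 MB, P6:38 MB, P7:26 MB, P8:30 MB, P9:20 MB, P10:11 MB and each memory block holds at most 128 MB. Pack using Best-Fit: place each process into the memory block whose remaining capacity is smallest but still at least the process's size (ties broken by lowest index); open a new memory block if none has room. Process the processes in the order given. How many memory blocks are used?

4 memory blocks

P1 (78 MB) → memory block 1 (remaining 50 MB)
P2 (93 MB) → memory block 2 (remaining 35 MB)
P3 (17 MB) → memory block 2 (remaining 18 MB)
P4 (80 MB) → memory block 3 (remaining 48 MB)
P5 (91 MB) → memory block 4 (remaining 37 MB)
P6 (38 MB) → memory block 3 (remaining 10 MB)
P7 (26 MB) → memory block 4 (remaining 11 MB)
P8 (30 MB) → memory block 1 (remaining 20 MB)
P9 (20 MB) → memory block 1 (remaining 0 MB)
P10 (11 MB) → memory block 4 (remaining 0 MB)
Final memory blocks: [78,30,20] [93,17] [80,38] [91,26,11].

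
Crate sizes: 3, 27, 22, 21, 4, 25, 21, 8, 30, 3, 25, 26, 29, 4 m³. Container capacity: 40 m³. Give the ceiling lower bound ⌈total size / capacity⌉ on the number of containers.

Total size = 3 + 27 + 22 + 21 + 4 + 25 + 21 + 8 + 30 + 3 + 25 + 26 + 29 + 4 = 248 m³.
⌈248 / 40⌉ = 7.

7 containers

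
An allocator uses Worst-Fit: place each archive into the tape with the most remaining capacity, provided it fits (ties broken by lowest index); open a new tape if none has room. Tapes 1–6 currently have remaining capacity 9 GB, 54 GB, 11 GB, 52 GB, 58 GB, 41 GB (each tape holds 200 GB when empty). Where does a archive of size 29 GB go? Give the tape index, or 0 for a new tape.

5

Tapes with room: tape 2 (54 GB), tape 4 (52 GB), tape 5 (58 GB), tape 6 (41 GB).
Most room is tape 5 with 58 GB free.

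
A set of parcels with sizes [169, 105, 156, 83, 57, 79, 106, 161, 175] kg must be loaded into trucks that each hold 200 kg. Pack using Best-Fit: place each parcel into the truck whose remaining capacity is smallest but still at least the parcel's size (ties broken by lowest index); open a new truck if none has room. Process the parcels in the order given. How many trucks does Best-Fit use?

Put 169 kg in truck 1; 31 kg remain.
Put 105 kg in truck 2; 95 kg remain.
Put 156 kg in truck 3; 44 kg remain.
Put 83 kg in truck 2; 12 kg remain.
Put 57 kg in truck 4; 143 kg remain.
Put 79 kg in truck 4; 64 kg remain.
Put 106 kg in truck 5; 94 kg remain.
Put 161 kg in truck 6; 39 kg remain.
Put 175 kg in truck 7; 25 kg remain.
Final trucks: [169] [105,83] [156] [57,79] [106] [161] [175].

7 trucks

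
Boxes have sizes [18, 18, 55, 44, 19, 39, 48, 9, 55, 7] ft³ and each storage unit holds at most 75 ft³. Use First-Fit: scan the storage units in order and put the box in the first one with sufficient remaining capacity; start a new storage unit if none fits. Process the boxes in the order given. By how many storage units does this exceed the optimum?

First-Fit: [18,18,19,9,7] [55] [44] [39] [48] [55] → 6 storage units.
Total size 312 ft³; any packing needs at least ⌈312/75⌉ = 5 storage units.
An optimal packing achieves that bound: [55,19] [55,18] [48,18,9] [44,7] [39] → 5 storage units.
Excess: 6 − 5 = 1.

1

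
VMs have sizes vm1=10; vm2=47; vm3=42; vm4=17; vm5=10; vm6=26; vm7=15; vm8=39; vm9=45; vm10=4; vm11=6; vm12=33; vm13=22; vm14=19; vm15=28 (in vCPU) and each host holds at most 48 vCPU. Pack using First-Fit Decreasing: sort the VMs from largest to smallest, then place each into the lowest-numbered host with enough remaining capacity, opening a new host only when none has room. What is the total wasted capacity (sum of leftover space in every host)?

21

Sorted descending: 47, 45, 42, 39, 33, 28, 26, 22, 19, 17, 15, 10, 10, 6, 4.
Put 47 vCPU in host 1; 1 vCPU remain.
Put 45 vCPU in host 2; 3 vCPU remain.
Put 42 vCPU in host 3; 6 vCPU remain.
Put 39 vCPU in host 4; 9 vCPU remain.
Put 33 vCPU in host 5; 15 vCPU remain.
Put 28 vCPU in host 6; 20 vCPU remain.
Put 26 vCPU in host 7; 22 vCPU remain.
Put 22 vCPU in host 7; 0 vCPU remain.
Put 19 vCPU in host 6; 1 vCPU remain.
Put 17 vCPU in host 8; 31 vCPU remain.
Put 15 vCPU in host 5; 0 vCPU remain.
Put 10 vCPU in host 8; 21 vCPU remain.
Put 10 vCPU in host 8; 11 vCPU remain.
Put 6 vCPU in host 3; 0 vCPU remain.
Put 4 vCPU in host 4; 5 vCPU remain.
8 hosts × 48 vCPU = 384 vCPU; used 363 vCPU; unused 21 vCPU.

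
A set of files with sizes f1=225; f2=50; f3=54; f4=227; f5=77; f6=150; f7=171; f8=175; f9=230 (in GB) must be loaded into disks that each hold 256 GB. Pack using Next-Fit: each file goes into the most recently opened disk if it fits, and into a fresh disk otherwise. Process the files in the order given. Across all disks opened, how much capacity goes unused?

disk 1: place f1 (225 GB), 31 GB left
disk 2: place f2 (50 GB), 206 GB left
disk 2: place f3 (54 GB), 152 GB left
disk 3: place f4 (227 GB), 29 GB left
disk 4: place f5 (77 GB), 179 GB left
disk 4: place f6 (150 GB), 29 GB left
disk 5: place f7 (171 GB), 85 GB left
disk 6: place f8 (175 GB), 81 GB left
disk 7: place f9 (230 GB), 26 GB left
7 disks × 256 GB = 1792 GB; used 1359 GB; unused 433 GB.

433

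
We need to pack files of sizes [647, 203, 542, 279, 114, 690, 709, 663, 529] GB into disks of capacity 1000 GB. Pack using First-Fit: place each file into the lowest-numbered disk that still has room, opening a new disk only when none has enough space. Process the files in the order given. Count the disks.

Put 647 GB in disk 1; 353 GB remain.
Put 203 GB in disk 1; 150 GB remain.
Put 542 GB in disk 2; 458 GB remain.
Put 279 GB in disk 2; 179 GB remain.
Put 114 GB in disk 1; 36 GB remain.
Put 690 GB in disk 3; 310 GB remain.
Put 709 GB in disk 4; 291 GB remain.
Put 663 GB in disk 5; 337 GB remain.
Put 529 GB in disk 6; 471 GB remain.

6 disks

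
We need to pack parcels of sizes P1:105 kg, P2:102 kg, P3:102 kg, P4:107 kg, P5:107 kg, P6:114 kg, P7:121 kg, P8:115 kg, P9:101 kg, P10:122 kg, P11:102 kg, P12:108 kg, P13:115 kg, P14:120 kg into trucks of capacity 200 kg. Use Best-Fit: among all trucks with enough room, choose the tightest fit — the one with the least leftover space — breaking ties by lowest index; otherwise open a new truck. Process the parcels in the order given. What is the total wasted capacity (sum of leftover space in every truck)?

P1 (105 kg) → truck 1 (remaining 95 kg)
P2 (102 kg) → truck 2 (remaining 98 kg)
P3 (102 kg) → truck 3 (remaining 98 kg)
P4 (107 kg) → truck 4 (remaining 93 kg)
P5 (107 kg) → truck 5 (remaining 93 kg)
P6 (114 kg) → truck 6 (remaining 86 kg)
P7 (121 kg) → truck 7 (remaining 79 kg)
P8 (115 kg) → truck 8 (remaining 85 kg)
P9 (101 kg) → truck 9 (remaining 99 kg)
P10 (122 kg) → truck 10 (remaining 78 kg)
P11 (102 kg) → truck 11 (remaining 98 kg)
P12 (108 kg) → truck 12 (remaining 92 kg)
P13 (115 kg) → truck 13 (remaining 85 kg)
P14 (120 kg) → truck 14 (remaining 80 kg)
14 trucks × 200 kg = 2800 kg; used 1541 kg; unused 1259 kg.

1259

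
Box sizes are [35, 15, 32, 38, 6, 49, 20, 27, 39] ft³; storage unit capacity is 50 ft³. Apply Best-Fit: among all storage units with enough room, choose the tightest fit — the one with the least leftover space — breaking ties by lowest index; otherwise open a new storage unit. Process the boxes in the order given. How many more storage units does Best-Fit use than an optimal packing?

Best-Fit: [35,15] [32] [38,6] [49] [20,27] [39] → 6 storage units.
Total size 261 ft³; any packing needs at least ⌈261/50⌉ = 6 storage units.
So 6 is already optimal.

0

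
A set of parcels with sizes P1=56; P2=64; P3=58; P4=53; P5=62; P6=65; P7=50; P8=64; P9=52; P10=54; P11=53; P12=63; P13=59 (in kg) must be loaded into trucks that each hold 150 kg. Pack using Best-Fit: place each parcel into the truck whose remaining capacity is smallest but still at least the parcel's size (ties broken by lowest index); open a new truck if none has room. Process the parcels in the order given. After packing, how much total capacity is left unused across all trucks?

truck 1: place P1 (56 kg), 94 kg left
truck 1: place P2 (64 kg), 30 kg left
truck 2: place P3 (58 kg), 92 kg left
truck 2: place P4 (53 kg), 39 kg left
truck 3: place P5 (62 kg), 88 kg left
truck 3: place P6 (65 kg), 23 kg left
truck 4: place P7 (50 kg), 100 kg left
truck 4: place P8 (64 kg), 36 kg left
truck 5: place P9 (52 kg), 98 kg left
truck 5: place P10 (54 kg), 44 kg left
truck 6: place P11 (53 kg), 97 kg left
truck 6: place P12 (63 kg), 34 kg left
truck 7: place P13 (59 kg), 91 kg left
7 trucks × 150 kg = 1050 kg; used 753 kg; unused 297 kg.

297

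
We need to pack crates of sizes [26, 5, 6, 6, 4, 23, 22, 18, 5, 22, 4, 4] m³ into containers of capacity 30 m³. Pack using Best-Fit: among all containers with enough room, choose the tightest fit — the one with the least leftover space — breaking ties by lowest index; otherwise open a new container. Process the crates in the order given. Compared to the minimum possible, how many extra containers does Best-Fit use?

Best-Fit: [26,4] [5,6,6] [23,5] [22,4,4] [18] [22] → 6 containers.
Total size 145 m³; any packing needs at least ⌈145/30⌉ = 5 containers.
An optimal packing achieves that bound: [26,4] [23,6] [22,6] [22,4,4] [18,5,5] → 5 containers.
Excess: 6 − 5 = 1.

1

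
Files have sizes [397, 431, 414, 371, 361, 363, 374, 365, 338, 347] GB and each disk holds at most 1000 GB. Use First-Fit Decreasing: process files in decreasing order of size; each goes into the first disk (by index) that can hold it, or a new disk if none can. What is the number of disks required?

5

Sorted descending: 431, 414, 397, 374, 371, 365, 363, 361, 347, 338.
431 GB → disk 1 (remaining 569 GB)
414 GB → disk 1 (remaining 155 GB)
397 GB → disk 2 (remaining 603 GB)
374 GB → disk 2 (remaining 229 GB)
371 GB → disk 3 (remaining 629 GB)
365 GB → disk 3 (remaining 264 GB)
363 GB → disk 4 (remaining 637 GB)
361 GB → disk 4 (remaining 276 GB)
347 GB → disk 5 (remaining 653 GB)
338 GB → disk 5 (remaining 315 GB)
Final disks: [431,414] [397,374] [371,365] [363,361] [347,338].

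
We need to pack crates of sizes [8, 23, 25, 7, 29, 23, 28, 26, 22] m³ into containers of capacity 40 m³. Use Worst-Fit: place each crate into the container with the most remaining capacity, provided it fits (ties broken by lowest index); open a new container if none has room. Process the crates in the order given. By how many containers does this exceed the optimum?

0

Worst-Fit: [8,23] [25,7] [29] [23] [28] [26] [22] → 7 containers.
7 crates exceed 20 m³ (half the capacity), and no two of those can share a container, so at least 7 containers are needed.
So 7 is already optimal.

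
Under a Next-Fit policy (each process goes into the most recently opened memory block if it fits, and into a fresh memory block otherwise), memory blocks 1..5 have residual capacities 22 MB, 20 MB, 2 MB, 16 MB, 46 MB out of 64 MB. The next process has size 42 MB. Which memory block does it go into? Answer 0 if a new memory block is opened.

Next-Fit only looks at memory block 5, which has 46 MB free.
42 MB fits there.

5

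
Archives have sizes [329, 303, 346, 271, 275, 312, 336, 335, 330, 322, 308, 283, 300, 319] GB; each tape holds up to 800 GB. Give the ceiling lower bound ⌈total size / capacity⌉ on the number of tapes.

6 tapes

Total size = 329 + 303 + 346 + 271 + 275 + 312 + 336 + 335 + 330 + 322 + 308 + 283 + 300 + 319 = 4369 GB.
⌈4369 / 800⌉ = 6.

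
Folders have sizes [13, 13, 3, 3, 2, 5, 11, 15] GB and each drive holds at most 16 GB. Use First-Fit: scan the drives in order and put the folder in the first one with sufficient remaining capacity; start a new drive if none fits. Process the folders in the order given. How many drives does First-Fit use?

13 GB → drive 1 (remaining 3 GB)
13 GB → drive 2 (remaining 3 GB)
3 GB → drive 1 (remaining 0 GB)
3 GB → drive 2 (remaining 0 GB)
2 GB → drive 3 (remaining 14 GB)
5 GB → drive 3 (remaining 9 GB)
11 GB → drive 4 (remaining 5 GB)
15 GB → drive 5 (remaining 1 GB)

5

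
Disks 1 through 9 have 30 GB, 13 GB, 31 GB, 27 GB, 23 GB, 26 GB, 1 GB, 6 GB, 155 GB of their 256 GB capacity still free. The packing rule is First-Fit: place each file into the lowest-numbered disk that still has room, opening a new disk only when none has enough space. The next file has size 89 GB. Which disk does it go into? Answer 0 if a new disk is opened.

Disks with room: disk 9 (155 GB).
The first with room is disk 9.

9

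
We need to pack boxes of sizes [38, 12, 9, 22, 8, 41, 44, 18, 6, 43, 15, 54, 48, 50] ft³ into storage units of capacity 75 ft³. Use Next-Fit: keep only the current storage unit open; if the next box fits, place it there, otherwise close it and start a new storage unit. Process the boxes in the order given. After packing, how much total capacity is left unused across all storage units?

117

storage unit 1: place 38 ft³, 37 ft³ left
storage unit 1: place 12 ft³, 25 ft³ left
storage unit 1: place 9 ft³, 16 ft³ left
storage unit 2: place 22 ft³, 53 ft³ left
storage unit 2: place 8 ft³, 45 ft³ left
storage unit 2: place 41 ft³, 4 ft³ left
storage unit 3: place 44 ft³, 31 ft³ left
storage unit 3: place 18 ft³, 13 ft³ left
storage unit 3: place 6 ft³, 7 ft³ left
storage unit 4: place 43 ft³, 32 ft³ left
storage unit 4: place 15 ft³, 17 ft³ left
storage unit 5: place 54 ft³, 21 ft³ left
storage unit 6: place 48 ft³, 27 ft³ left
storage unit 7: place 50 ft³, 25 ft³ left
7 storage units × 75 ft³ = 525 ft³; used 408 ft³; unused 117 ft³.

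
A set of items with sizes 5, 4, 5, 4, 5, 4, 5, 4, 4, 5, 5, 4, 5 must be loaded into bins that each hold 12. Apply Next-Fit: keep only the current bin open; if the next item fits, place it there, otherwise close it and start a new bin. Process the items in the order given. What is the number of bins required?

7 bins

bin 1: place 5, 7 left
bin 1: place 4, 3 left
bin 2: place 5, 7 left
bin 2: place 4, 3 left
bin 3: place 5, 7 left
bin 3: place 4, 3 left
bin 4: place 5, 7 left
bin 4: place 4, 3 left
bin 5: place 4, 8 left
bin 5: place 5, 3 left
bin 6: place 5, 7 left
bin 6: place 4, 3 left
bin 7: place 5, 7 left
Final bins: [5,4] [5,4] [5,4] [5,4] [4,5] [5,4] [5].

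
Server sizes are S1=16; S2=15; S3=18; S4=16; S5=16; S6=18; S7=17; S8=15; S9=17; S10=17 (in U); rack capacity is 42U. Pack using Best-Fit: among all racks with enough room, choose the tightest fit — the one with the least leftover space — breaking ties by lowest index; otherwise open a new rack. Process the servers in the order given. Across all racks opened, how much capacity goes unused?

S1 (16U) → rack 1 (remaining 26U)
S2 (15U) → rack 1 (remaining 11U)
S3 (18U) → rack 2 (remaining 24U)
S4 (16U) → rack 2 (remaining 8U)
S5 (16U) → rack 3 (remaining 26U)
S6 (18U) → rack 3 (remaining 8U)
S7 (17U) → rack 4 (remaining 25U)
S8 (15U) → rack 4 (remaining 10U)
S9 (17U) → rack 5 (remaining 25U)
S10 (17U) → rack 5 (remaining 8U)
5 racks × 42U = 210U; used 165U; unused 45U.

45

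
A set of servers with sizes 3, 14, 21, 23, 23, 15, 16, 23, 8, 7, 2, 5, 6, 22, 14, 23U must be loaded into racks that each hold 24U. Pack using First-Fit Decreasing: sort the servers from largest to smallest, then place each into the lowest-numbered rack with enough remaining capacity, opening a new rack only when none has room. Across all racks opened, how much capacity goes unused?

Sorted descending: 23, 23, 23, 23, 22, 21, 16, 15, 14, 14, 8, 7, 6, 5, 3, 2.
23U → rack 1 (remaining 1U)
23U → rack 2 (remaining 1U)
23U → rack 3 (remaining 1U)
23U → rack 4 (remaining 1U)
22U → rack 5 (remaining 2U)
21U → rack 6 (remaining 3U)
16U → rack 7 (remaining 8U)
15U → rack 8 (remaining 9U)
14U → rack 9 (remaining 10U)
14U → rack 10 (remaining 10U)
8U → rack 7 (remaining 0U)
7U → rack 8 (remaining 2U)
6U → rack 9 (remaining 4U)
5U → rack 10 (remaining 5U)
3U → rack 6 (remaining 0U)
2U → rack 5 (remaining 0U)
10 racks × 24U = 240U; used 225U; unused 15U.

15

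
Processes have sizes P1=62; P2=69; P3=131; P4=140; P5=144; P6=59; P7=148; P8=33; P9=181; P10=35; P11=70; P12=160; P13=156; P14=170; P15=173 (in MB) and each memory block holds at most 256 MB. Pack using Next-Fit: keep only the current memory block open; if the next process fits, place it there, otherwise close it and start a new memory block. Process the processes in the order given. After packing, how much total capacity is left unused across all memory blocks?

829

P1 (62 MB) → memory block 1 (remaining 194 MB)
P2 (69 MB) → memory block 1 (remaining 125 MB)
P3 (131 MB) → memory block 2 (remaining 125 MB)
P4 (140 MB) → memory block 3 (remaining 116 MB)
P5 (144 MB) → memory block 4 (remaining 112 MB)
P6 (59 MB) → memory block 4 (remaining 53 MB)
P7 (148 MB) → memory block 5 (remaining 108 MB)
P8 (33 MB) → memory block 5 (remaining 75 MB)
P9 (181 MB) → memory block 6 (remaining 75 MB)
P10 (35 MB) → memory block 6 (remaining 40 MB)
P11 (70 MB) → memory block 7 (remaining 186 MB)
P12 (160 MB) → memory block 7 (remaining 26 MB)
P13 (156 MB) → memory block 8 (remaining 100 MB)
P14 (170 MB) → memory block 9 (remaining 86 MB)
P15 (173 MB) → memory block 10 (remaining 83 MB)
10 memory blocks × 256 MB = 2560 MB; used 1731 MB; unused 829 MB.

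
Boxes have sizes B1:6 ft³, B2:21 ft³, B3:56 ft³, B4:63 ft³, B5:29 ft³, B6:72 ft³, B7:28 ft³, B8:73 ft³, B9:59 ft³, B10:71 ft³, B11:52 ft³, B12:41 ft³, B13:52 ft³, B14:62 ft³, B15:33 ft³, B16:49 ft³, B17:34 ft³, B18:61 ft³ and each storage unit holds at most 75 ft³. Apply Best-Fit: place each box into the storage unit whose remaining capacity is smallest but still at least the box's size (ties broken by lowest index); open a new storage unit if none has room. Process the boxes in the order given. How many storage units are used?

storage unit 1: place B1 (6 ft³), 69 ft³ left
storage unit 1: place B2 (21 ft³), 48 ft³ left
storage unit 2: place B3 (56 ft³), 19 ft³ left
storage unit 3: place B4 (63 ft³), 12 ft³ left
storage unit 1: place B5 (29 ft³), 19 ft³ left
storage unit 4: place B6 (72 ft³), 3 ft³ left
storage unit 5: place B7 (28 ft³), 47 ft³ left
storage unit 6: place B8 (73 ft³), 2 ft³ left
storage unit 7: place B9 (59 ft³), 16 ft³ left
storage unit 8: place B10 (71 ft³), 4 ft³ left
storage unit 9: place B11 (52 ft³), 23 ft³ left
storage unit 5: place B12 (41 ft³), 6 ft³ left
storage unit 10: place B13 (52 ft³), 23 ft³ left
storage unit 11: place B14 (62 ft³), 13 ft³ left
storage unit 12: place B15 (33 ft³), 42 ft³ left
storage unit 13: place B16 (49 ft³), 26 ft³ left
storage unit 12: place B17 (34 ft³), 8 ft³ left
storage unit 14: place B18 (61 ft³), 14 ft³ left

14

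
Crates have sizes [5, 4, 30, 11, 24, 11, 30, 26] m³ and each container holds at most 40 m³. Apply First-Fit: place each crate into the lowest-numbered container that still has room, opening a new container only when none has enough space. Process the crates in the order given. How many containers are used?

4

5 m³ → container 1 (remaining 35 m³)
4 m³ → container 1 (remaining 31 m³)
30 m³ → container 1 (remaining 1 m³)
11 m³ → container 2 (remaining 29 m³)
24 m³ → container 2 (remaining 5 m³)
11 m³ → container 3 (remaining 29 m³)
30 m³ → container 4 (remaining 10 m³)
26 m³ → container 3 (remaining 3 m³)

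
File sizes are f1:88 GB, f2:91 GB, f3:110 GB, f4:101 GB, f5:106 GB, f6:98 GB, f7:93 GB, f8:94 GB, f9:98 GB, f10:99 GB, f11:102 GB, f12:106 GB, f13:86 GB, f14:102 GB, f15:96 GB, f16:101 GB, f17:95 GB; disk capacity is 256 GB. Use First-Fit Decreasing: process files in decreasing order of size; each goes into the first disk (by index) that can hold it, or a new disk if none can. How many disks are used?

Sorted descending: 110, 106, 106, 102, 102, 101, 101, 99, 98, 98, 96, 95, 94, 93, 91, 88, 86.
110 GB → disk 1 (remaining 146 GB)
106 GB → disk 1 (remaining 40 GB)
106 GB → disk 2 (remaining 150 GB)
102 GB → disk 2 (remaining 48 GB)
102 GB → disk 3 (remaining 154 GB)
101 GB → disk 3 (remaining 53 GB)
101 GB → disk 4 (remaining 155 GB)
99 GB → disk 4 (remaining 56 GB)
98 GB → disk 5 (remaining 158 GB)
98 GB → disk 5 (remaining 60 GB)
96 GB → disk 6 (remaining 160 GB)
95 GB → disk 6 (remaining 65 GB)
94 GB → disk 7 (remaining 162 GB)
93 GB → disk 7 (remaining 69 GB)
91 GB → disk 8 (remaining 165 GB)
88 GB → disk 8 (remaining 77 GB)
86 GB → disk 9 (remaining 170 GB)

9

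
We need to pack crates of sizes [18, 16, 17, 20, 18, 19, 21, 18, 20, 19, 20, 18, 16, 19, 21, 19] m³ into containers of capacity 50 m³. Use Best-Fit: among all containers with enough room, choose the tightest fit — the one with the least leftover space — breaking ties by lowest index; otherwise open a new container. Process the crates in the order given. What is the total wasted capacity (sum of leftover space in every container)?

container 1: place 18 m³, 32 m³ left
container 1: place 16 m³, 16 m³ left
container 2: place 17 m³, 33 m³ left
container 2: place 20 m³, 13 m³ left
container 3: place 18 m³, 32 m³ left
container 3: place 19 m³, 13 m³ left
container 4: place 21 m³, 29 m³ left
container 4: place 18 m³, 11 m³ left
container 5: place 20 m³, 30 m³ left
container 5: place 19 m³, 11 m³ left
container 6: place 20 m³, 30 m³ left
container 6: place 18 m³, 12 m³ left
container 1: place 16 m³, 0 m³ left
container 7: place 19 m³, 31 m³ left
container 7: place 21 m³, 10 m³ left
container 8: place 19 m³, 31 m³ left
8 containers × 50 m³ = 400 m³; used 299 m³; unused 101 m³.

101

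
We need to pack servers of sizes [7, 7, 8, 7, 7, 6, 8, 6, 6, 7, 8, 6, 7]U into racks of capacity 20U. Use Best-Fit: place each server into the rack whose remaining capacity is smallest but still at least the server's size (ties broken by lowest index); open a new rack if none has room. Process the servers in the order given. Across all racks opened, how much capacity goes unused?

Put 7U in rack 1; 13U remain.
Put 7U in rack 1; 6U remain.
Put 8U in rack 2; 12U remain.
Put 7U in rack 2; 5U remain.
Put 7U in rack 3; 13U remain.
Put 6U in rack 1; 0U remain.
Put 8U in rack 3; 5U remain.
Put 6U in rack 4; 14U remain.
Put 6U in rack 4; 8U remain.
Put 7U in rack 4; 1U remain.
Put 8U in rack 5; 12U remain.
Put 6U in rack 5; 6U remain.
Put 7U in rack 6; 13U remain.
6 racks × 20U = 120U; used 90U; unused 30U.

30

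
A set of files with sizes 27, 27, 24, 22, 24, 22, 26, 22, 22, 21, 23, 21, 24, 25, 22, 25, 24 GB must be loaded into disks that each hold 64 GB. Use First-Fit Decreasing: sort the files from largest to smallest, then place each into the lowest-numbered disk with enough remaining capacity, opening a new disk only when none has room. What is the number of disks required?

Sorted descending: 27, 27, 26, 25, 25, 24, 24, 24, 24, 23, 22, 22, 22, 22, 22, 21, 21.
disk 1: place 27 GB, 37 GB left
disk 1: place 27 GB, 10 GB left
disk 2: place 26 GB, 38 GB left
disk 2: place 25 GB, 13 GB left
disk 3: place 25 GB, 39 GB left
disk 3: place 24 GB, 15 GB left
disk 4: place 24 GB, 40 GB left
disk 4: place 24 GB, 16 GB left
disk 5: place 24 GB, 40 GB left
disk 5: place 23 GB, 17 GB left
disk 6: place 22 GB, 42 GB left
disk 6: place 22 GB, 20 GB left
disk 7: place 22 GB, 42 GB left
disk 7: place 22 GB, 20 GB left
disk 8: place 22 GB, 42 GB left
disk 8: place 21 GB, 21 GB left
disk 8: place 21 GB, 0 GB left
Final disks: [27,27] [26,25] [25,24] [24,24] [24,23] [22,22] [22,22] [22,21,21].

8 disks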